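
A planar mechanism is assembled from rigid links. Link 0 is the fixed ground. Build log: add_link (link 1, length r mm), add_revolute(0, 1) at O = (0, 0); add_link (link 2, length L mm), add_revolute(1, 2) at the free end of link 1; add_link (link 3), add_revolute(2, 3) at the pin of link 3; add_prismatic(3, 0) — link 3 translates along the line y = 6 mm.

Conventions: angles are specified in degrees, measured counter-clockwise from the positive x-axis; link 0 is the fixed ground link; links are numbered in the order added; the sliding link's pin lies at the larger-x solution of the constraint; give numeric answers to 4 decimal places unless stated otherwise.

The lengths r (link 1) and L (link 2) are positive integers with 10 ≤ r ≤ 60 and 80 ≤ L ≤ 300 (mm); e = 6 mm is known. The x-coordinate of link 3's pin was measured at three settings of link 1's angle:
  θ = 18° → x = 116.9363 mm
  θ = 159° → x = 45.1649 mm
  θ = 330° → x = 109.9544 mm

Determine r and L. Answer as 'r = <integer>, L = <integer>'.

constraint per measurement: (x − r cos θ)² + (r sin θ − e)² = L²
subtracting the θ₁ and θ₂ equations cancels the r² and L² terms:
r = (x₁² − x₂²) / (2[(x₁cos θ₁ + e sin θ₁) − (x₂cos θ₂ + e sin θ₂)]) = 38.0000 → r = 38
L² = (x₁ − r cos θ₁)² + (r sin θ₁ − e)² = 6560.9962 → L = 81.0000 → L = 81
check at θ₃=330°: x = 109.9544 (printed 109.9544) ✓

r = 38, L = 81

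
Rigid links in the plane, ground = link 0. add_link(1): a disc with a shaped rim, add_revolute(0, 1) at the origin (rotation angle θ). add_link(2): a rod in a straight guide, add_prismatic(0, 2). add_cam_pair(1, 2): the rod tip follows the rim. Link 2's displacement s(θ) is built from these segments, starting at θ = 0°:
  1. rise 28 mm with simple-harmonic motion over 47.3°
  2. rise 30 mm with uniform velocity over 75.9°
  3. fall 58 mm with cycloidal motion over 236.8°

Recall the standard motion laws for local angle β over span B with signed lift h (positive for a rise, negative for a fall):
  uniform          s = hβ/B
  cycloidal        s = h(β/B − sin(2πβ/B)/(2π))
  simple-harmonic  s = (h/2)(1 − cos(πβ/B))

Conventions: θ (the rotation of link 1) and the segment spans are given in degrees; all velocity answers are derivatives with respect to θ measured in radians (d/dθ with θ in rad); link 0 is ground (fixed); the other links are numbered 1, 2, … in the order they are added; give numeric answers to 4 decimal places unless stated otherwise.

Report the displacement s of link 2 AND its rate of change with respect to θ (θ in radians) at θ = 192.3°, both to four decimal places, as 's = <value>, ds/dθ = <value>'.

segment 1 (0° to 47.3°, simple-harmonic, h = 28) is passed completely: s = 0.0000 + (28) = 28.0000
segment 2 (47.3° to 123.2°, uniform, h = 30) is passed completely: s = 28.0000 + (30) = 58.0000
θ = 192.3° falls in segment 3 (123.2° to 360°, cycloidal, h = -58): β = 192.3 − 123.2 = 69.1°, B = 236.8°; Δs = -58·(0.2918 − sin(2π·0.2918)/(2π)) = -8.0105; s = 58.0000 − 8.0105 = 49.9895
velocity in seg [123.2°–360°] (cycloidal), θ in radians: β = 69.1° = 1.2060 rad, B = 236.8° = 4.1329 rad; ds/dθ = (h/B)(1 − cos(2πβ/B)) = ((-58)/4.1329)(1 − cos(2π·0.2918)) = -17.677744 mm/rad

s = 49.9895, ds/dθ = -17.6777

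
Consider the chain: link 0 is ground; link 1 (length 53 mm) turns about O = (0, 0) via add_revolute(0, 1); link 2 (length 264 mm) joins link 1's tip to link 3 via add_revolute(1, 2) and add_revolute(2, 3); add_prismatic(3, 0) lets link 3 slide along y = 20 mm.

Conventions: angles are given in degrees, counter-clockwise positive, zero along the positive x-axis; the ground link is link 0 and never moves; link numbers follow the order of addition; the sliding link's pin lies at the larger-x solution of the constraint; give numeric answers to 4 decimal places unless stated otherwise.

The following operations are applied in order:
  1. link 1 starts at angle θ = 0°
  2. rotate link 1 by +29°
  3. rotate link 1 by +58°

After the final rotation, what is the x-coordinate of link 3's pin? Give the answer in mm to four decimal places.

geometry: r = 53 mm, L = 264 mm, e = 20 mm; θ starts at 0°
rotate link 1 by +29°: θ ← 0° +29° = 29°
rotate link 1 by +58°: θ ← 29° +58° = 87°
crank pin P = (r cos θ, r sin θ) = (2.773806, 52.927365)
h = r sin θ − e = 52.927365 − 20 = 32.927365
x = r cos θ + √(L² − h²) = 2.773806 + 261.938521 = 264.712326

264.7123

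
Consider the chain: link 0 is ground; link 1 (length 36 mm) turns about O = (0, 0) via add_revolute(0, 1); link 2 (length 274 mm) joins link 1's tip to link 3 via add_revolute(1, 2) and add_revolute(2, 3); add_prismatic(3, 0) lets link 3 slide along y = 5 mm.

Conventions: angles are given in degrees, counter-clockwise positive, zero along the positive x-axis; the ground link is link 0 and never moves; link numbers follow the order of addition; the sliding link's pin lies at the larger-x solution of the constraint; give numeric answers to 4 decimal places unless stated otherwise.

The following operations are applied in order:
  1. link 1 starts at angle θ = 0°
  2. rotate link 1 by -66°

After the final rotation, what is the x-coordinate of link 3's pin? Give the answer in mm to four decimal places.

geometry: r = 36 mm, L = 274 mm, e = 5 mm; θ starts at 0°
rotate link 1 by -66°: θ ← 0° -66° = -66°
crank pin P = (r cos θ, r sin θ) = (14.642519, -32.887636)
h = r sin θ − e = -32.887636 − 5 = -37.887636
x = r cos θ + √(L² − h²) = 14.642519 + 271.367881 = 286.010400

286.0104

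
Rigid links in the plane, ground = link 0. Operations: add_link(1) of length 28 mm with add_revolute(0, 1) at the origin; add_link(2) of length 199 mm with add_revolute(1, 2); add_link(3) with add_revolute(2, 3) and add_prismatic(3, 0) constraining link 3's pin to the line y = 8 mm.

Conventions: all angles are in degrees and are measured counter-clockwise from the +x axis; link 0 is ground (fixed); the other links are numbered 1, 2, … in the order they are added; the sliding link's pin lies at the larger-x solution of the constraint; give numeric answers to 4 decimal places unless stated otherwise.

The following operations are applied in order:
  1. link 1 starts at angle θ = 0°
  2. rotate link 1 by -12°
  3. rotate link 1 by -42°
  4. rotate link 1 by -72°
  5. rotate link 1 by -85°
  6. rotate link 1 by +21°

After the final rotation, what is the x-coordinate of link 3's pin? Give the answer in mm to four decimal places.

geometry: r = 28 mm, L = 199 mm, e = 8 mm; θ starts at 0°
rotate link 1 by -12°: θ ← 0° -12° = -12°
rotate link 1 by -42°: θ ← -12° -42° = -54°
rotate link 1 by -72°: θ ← -54° -72° = -126°
rotate link 1 by -85°: θ ← -126° -85° = -211°
rotate link 1 by +21°: θ ← -211° +21° = -190°
crank pin P = (r cos θ, r sin θ) = (-27.574617, 4.862149)
h = r sin θ − e = 4.862149 − 8 = -3.137851
x = r cos θ + √(L² − h²) = -27.574617 + 198.975259 = 171.400642

171.4006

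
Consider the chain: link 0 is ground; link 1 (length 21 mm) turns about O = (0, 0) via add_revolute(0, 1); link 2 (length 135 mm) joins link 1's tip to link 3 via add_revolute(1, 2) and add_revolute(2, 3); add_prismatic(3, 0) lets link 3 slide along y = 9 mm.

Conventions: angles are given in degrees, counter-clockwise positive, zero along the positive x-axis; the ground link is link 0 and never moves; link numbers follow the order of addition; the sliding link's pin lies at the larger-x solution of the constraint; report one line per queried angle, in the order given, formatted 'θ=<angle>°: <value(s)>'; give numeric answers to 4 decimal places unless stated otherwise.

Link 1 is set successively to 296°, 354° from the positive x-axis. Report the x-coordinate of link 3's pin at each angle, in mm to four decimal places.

geometry: r = 21 mm, L = 135 mm, e = 9 mm
θ=296°: crank pin P = (r cos θ, r sin θ) = (9.205794, -18.874675)
θ=296°: h = r sin θ − e = -18.874675 − 9 = -27.874675
θ=296°: x = r cos θ + √(L² − h²) = 9.205794 + 132.090887 = 141.296681
θ=354°: crank pin P = (r cos θ, r sin θ) = (20.884960, -2.195098)
θ=354°: h = r sin θ − e = -2.195098 − 9 = -11.195098
θ=354°: x = r cos θ + √(L² − h²) = 20.884960 + 134.535013 = 155.419973

θ=296°: 141.2967
θ=354°: 155.4200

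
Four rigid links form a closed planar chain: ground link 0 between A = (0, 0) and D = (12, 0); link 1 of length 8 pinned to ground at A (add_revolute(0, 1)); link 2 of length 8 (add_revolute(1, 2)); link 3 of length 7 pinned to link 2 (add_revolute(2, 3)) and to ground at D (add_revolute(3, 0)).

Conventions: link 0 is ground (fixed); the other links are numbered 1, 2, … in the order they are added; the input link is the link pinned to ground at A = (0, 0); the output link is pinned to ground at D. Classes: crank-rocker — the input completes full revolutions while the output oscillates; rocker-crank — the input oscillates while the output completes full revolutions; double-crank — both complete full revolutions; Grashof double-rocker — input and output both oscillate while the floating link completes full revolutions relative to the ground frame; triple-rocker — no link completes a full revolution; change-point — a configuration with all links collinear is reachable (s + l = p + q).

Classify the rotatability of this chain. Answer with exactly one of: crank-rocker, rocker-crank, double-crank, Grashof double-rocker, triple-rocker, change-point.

lengths: ground=12, input=8, coupler=8, output=7
sorted: s=7 (shortest), l=12 (longest), p+q=16
s + l = 19 vs p + q = 16
s + l > p + q → non-Grashof → no link fully rotates → triple-rocker

triple-rocker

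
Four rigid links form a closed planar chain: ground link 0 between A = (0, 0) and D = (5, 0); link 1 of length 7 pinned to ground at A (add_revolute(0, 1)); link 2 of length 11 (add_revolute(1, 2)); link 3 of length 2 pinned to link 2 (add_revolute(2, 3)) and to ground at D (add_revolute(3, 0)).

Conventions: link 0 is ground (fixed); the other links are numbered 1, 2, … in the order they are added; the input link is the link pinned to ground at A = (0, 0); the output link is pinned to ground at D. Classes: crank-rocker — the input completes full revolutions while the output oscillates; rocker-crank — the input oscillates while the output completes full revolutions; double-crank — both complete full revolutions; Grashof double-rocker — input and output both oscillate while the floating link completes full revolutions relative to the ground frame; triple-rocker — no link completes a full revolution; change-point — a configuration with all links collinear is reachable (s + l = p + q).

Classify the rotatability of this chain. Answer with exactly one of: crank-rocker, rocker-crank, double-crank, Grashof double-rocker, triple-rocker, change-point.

lengths: ground=5, input=7, coupler=11, output=2
sorted: s=2 (shortest), l=11 (longest), p+q=12
s + l = 13 vs p + q = 12
s + l > p + q → non-Grashof → no link fully rotates → triple-rocker

triple-rocker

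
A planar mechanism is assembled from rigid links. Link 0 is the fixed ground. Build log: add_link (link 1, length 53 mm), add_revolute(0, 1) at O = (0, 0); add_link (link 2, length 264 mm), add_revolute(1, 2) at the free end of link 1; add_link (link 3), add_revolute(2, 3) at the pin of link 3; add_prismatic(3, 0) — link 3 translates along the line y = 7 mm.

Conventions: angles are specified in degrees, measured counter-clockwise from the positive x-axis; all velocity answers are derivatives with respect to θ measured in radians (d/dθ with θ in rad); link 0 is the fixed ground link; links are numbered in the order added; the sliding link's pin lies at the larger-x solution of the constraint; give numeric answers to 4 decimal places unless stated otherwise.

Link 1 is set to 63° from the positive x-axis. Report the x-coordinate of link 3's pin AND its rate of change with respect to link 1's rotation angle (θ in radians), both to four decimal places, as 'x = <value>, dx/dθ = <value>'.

geometry: r = 53 mm, L = 264 mm, e = 7 mm
crank pin P = (r cos θ, r sin θ) = (24.061496, 47.223346)
h = r sin θ − e = 47.223346 − 7 = 40.223346
x = r cos θ + √(L² − h²) = 24.061496 + 260.917770 = 284.979266
dx/dθ = −r sin θ − h·r cos θ/√(L² − h²) (θ in radians; h = 40.223346) = -50.932690

x = 284.9793, dx/dθ = -50.9327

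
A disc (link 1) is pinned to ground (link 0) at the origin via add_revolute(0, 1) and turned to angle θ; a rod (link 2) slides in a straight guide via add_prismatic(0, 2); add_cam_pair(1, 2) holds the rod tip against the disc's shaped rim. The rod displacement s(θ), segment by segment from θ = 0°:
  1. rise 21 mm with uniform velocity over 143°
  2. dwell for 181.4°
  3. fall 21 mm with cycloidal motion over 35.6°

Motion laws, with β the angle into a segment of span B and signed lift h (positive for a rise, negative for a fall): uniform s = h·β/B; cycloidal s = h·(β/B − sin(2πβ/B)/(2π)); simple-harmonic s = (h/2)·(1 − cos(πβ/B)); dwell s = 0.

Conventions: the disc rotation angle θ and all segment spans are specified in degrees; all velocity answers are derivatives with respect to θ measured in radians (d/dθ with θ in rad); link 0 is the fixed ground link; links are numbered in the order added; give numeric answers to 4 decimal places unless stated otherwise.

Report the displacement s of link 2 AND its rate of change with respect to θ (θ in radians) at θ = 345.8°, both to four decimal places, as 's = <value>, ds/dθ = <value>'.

segment 1 (0° to 143°, uniform, h = 21) is passed completely: s = 0.0000 + (21) = 21.0000
segment 2 (143° to 324.4°, dwell): s unchanged at 21.0000
θ = 345.8° falls in segment 3 (324.4° to 360°, cycloidal, h = -21): β = 345.8 − 324.4 = 21.4°, B = 35.6°; Δs = -21·(0.6011 − sin(2π·0.6011)/(2π)) = -14.6072; s = 21.0000 − 14.6072 = 6.3928
velocity in seg [324.4°–360°] (cycloidal), θ in radians: β = 21.4° = 0.3735 rad, B = 35.6° = 0.6213 rad; ds/dθ = (h/B)(1 − cos(2πβ/B)) = ((-21)/0.6213)(1 − cos(2π·0.6011)) = -61.000358 mm/rad

s = 6.3928, ds/dθ = -61.0004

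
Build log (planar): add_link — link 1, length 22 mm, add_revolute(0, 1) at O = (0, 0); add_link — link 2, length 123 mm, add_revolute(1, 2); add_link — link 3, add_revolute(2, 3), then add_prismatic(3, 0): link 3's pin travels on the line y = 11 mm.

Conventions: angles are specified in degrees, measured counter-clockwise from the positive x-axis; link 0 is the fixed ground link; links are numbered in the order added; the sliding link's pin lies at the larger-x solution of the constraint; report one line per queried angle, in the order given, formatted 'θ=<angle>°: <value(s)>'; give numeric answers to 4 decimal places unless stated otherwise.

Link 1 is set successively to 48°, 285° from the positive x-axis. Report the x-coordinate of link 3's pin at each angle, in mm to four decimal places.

geometry: r = 22 mm, L = 123 mm, e = 11 mm
θ=48°: crank pin P = (r cos θ, r sin θ) = (14.720873, 16.349186)
θ=48°: h = r sin θ − e = 16.349186 − 11 = 5.349186
θ=48°: x = r cos θ + √(L² − h²) = 14.720873 + 122.883629 = 137.604502
θ=285°: crank pin P = (r cos θ, r sin θ) = (5.694019, -21.250368)
θ=285°: h = r sin θ − e = -21.250368 − 11 = -32.250368
θ=285°: x = r cos θ + √(L² − h²) = 5.694019 + 118.696730 = 124.390749

θ=48°: 137.6045
θ=285°: 124.3907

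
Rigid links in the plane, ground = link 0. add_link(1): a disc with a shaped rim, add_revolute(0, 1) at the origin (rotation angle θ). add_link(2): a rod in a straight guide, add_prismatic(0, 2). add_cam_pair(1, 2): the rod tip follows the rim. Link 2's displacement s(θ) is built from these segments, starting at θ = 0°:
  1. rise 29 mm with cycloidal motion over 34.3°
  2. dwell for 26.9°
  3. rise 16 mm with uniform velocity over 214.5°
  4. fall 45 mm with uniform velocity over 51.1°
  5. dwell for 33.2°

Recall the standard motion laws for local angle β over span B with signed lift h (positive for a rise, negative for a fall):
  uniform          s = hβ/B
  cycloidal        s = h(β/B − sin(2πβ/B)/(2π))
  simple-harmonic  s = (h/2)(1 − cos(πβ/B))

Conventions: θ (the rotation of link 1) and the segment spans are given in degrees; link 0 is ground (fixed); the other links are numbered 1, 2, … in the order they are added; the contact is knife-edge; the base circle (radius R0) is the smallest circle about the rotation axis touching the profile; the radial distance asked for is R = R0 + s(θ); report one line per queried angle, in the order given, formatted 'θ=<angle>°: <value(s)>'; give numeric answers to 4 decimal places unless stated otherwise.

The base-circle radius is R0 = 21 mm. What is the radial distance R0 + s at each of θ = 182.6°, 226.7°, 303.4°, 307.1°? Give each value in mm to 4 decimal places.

segment 1 (0° to 34.3°, cycloidal, h = 29) is passed completely: s = 0.0000 + (29) = 29.0000
segment 2 (34.3° to 61.2°, dwell): s unchanged at 29.0000
θ = 182.6° falls in segment 3 (61.2° to 275.7°, uniform, h = 16): β = 182.6 − 61.2 = 121.4°, B = 214.5°; Δs = 16·121.4/214.5 = 9.0555; s = 29.0000 + 9.0555 = 38.0555
θ = 226.7° falls in segment 3 (61.2° to 275.7°, uniform, h = 16): β = 226.7 − 61.2 = 165.5°, B = 214.5°; Δs = 16·165.5/214.5 = 12.3450; s = 29.0000 + 12.3450 = 41.3450
segment 3 (61.2° to 275.7°, uniform, h = 16) is passed completely: s = 29.0000 + (16) = 45.0000
θ = 303.4° falls in segment 4 (275.7° to 326.8°, uniform, h = -45): β = 303.4 − 275.7 = 27.7°, B = 51.1°; Δs = -45·27.7/51.1 = -24.3933; s = 45.0000 − 24.3933 = 20.6067
θ = 307.1° falls in segment 4 (275.7° to 326.8°, uniform, h = -45): β = 307.1 − 275.7 = 31.4°, B = 51.1°; Δs = -45·31.4/51.1 = -27.6517; s = 45.0000 − 27.6517 = 17.3483
θ=182.6°: R = R0 + s = 21 + 38.0555 = 59.0555
θ=226.7°: R = R0 + s = 21 + 41.3450 = 62.3450
θ=303.4°: R = R0 + s = 21 + 20.6067 = 41.6067
θ=307.1°: R = R0 + s = 21 + 17.3483 = 38.3483

θ=182.6°: 59.0555
θ=226.7°: 62.3450
θ=303.4°: 41.6067
θ=307.1°: 38.3483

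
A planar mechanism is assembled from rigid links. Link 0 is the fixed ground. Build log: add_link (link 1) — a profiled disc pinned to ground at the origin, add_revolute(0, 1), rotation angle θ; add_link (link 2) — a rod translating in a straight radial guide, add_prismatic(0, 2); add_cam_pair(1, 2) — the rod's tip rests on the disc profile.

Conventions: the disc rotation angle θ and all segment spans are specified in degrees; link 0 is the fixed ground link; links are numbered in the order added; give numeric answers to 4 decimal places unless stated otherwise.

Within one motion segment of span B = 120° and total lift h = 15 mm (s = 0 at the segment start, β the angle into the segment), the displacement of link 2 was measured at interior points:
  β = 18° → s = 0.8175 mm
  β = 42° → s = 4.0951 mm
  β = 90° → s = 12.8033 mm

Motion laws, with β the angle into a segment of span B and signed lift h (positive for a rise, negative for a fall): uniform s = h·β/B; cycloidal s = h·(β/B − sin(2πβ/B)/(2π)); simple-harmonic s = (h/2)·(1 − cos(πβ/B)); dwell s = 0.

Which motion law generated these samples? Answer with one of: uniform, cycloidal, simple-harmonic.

candidates at β/B = r: uniform s = h·r (linear in β); cycloidal s = h·(r − sin(2πr)/(2π)); simple-harmonic s = (h/2)(1 − cos(πr))
β=18°: printed 0.8175 | uniform 2.2500, cycloidal 0.3186, simple-harmonic 0.8175
β=42°: printed 4.0951 | uniform 5.2500, cycloidal 3.3186, simple-harmonic 4.0951
β=90°: printed 12.8033 | uniform 11.2500, cycloidal 13.6373, simple-harmonic 12.8033
only one law matches every sample → simple-harmonic

simple-harmonic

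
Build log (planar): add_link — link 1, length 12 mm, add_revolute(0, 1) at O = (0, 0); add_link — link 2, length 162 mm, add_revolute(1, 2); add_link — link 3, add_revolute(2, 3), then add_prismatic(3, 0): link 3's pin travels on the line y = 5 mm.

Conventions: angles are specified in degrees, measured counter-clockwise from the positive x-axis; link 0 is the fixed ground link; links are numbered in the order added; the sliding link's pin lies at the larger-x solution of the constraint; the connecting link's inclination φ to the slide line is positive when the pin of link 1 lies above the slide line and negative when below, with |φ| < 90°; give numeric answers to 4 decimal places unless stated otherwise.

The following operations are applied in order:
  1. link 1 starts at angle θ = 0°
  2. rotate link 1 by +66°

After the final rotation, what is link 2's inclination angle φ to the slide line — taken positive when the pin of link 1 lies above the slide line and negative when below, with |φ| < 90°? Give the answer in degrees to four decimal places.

geometry: r = 12 mm, L = 162 mm, e = 5 mm; θ starts at 0°
rotate link 1 by +66°: θ ← 0° +66° = 66°
h = r sin θ − e = 10.962545 − 5 = 5.962545
sin φ = h / L = 5.962545 / 162 = 0.03680584
φ = arcsin(0.03680584) = 2.109296°

2.1093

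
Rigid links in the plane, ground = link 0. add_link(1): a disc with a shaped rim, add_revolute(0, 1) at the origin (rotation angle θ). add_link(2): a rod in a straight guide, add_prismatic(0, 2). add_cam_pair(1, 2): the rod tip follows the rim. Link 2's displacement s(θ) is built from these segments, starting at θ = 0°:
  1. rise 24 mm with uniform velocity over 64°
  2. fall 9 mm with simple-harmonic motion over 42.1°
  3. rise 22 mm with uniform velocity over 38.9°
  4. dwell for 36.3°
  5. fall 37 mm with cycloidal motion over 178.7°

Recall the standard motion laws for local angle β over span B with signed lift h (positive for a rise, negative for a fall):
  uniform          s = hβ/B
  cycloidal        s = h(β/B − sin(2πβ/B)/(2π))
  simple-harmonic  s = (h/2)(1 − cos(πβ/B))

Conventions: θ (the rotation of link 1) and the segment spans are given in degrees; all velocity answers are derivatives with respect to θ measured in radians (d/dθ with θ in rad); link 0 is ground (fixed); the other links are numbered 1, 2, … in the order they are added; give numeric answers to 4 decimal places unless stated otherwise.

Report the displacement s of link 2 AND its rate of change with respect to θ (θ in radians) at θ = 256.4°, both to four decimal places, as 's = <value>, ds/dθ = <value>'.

segment 1 (0° to 64°, uniform, h = 24) is passed completely: s = 0.0000 + (24) = 24.0000
segment 2 (64° to 106.1°, simple-harmonic, h = -9) is passed completely: s = 24.0000 + (-9) = 15.0000
segment 3 (106.1° to 145°, uniform, h = 22) is passed completely: s = 15.0000 + (22) = 37.0000
segment 4 (145° to 181.3°, dwell): s unchanged at 37.0000
θ = 256.4° falls in segment 5 (181.3° to 360°, cycloidal, h = -37): β = 256.4 − 181.3 = 75.1°, B = 178.7°; Δs = -37·(0.4203 − sin(2π·0.4203)/(2π)) = -12.7210; s = 37.0000 − 12.7210 = 24.2790
velocity in seg [181.3°–360°] (cycloidal), θ in radians: β = 75.1° = 1.3107 rad, B = 178.7° = 3.1189 rad; ds/dθ = (h/B)(1 − cos(2πβ/B)) = ((-37)/3.1189)(1 − cos(2π·0.4203)) = -22.268126 mm/rad

s = 24.2790, ds/dθ = -22.2681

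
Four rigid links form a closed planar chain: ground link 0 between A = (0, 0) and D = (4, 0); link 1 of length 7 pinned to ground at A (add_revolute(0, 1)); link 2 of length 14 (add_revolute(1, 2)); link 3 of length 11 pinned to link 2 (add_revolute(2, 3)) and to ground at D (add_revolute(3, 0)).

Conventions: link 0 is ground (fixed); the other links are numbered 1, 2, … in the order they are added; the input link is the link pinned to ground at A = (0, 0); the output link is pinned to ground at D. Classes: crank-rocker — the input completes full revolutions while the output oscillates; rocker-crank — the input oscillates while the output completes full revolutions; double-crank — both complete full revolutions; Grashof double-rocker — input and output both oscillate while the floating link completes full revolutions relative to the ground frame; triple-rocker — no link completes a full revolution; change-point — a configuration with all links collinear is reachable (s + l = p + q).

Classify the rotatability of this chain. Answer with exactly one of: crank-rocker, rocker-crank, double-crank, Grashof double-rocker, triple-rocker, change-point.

lengths: ground=4, input=7, coupler=14, output=11
sorted: s=4 (shortest), l=14 (longest), p+q=18
s + l = 18 vs p + q = 18
s + l = p + q → change-point (collinear configuration reachable)

change-point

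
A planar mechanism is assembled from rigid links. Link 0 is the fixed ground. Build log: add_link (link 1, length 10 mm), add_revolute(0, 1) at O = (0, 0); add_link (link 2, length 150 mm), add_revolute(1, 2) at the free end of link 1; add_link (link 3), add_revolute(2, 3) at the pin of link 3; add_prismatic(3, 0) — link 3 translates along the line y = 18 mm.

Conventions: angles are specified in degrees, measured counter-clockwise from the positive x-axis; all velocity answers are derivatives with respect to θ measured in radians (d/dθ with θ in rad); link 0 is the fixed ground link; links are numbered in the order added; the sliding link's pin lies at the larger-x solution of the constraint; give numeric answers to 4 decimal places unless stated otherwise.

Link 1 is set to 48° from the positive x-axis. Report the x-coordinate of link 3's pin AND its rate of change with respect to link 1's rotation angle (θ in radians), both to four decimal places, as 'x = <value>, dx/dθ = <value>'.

geometry: r = 10 mm, L = 150 mm, e = 18 mm
crank pin P = (r cos θ, r sin θ) = (6.691306, 7.431448)
h = r sin θ − e = 7.431448 − 18 = -10.568552
x = r cos θ + √(L² − h²) = 6.691306 + 149.627223 = 156.318529
dx/dθ = −r sin θ − h·r cos θ/√(L² − h²) (θ in radians; h = -10.568552) = -6.958824

x = 156.3185, dx/dθ = -6.9588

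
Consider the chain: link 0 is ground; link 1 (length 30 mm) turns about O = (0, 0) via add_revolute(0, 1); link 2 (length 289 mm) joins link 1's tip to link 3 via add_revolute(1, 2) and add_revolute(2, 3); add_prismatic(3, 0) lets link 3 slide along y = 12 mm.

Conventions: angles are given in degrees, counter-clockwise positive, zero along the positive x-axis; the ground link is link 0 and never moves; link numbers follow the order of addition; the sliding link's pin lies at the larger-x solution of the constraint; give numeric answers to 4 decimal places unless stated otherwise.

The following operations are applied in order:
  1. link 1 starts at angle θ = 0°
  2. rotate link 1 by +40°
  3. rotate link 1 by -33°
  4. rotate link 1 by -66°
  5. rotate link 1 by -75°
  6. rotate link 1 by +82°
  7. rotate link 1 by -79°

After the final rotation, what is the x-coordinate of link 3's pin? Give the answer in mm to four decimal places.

geometry: r = 30 mm, L = 289 mm, e = 12 mm; θ starts at 0°
rotate link 1 by +40°: θ ← 0° +40° = 40°
rotate link 1 by -33°: θ ← 40° -33° = 7°
rotate link 1 by -66°: θ ← 7° -66° = -59°
rotate link 1 by -75°: θ ← -59° -75° = -134°
rotate link 1 by +82°: θ ← -134° +82° = -52°
rotate link 1 by -79°: θ ← -52° -79° = -131°
crank pin P = (r cos θ, r sin θ) = (-19.681771, -22.641287)
h = r sin θ − e = -22.641287 − 12 = -34.641287
x = r cos θ + √(L² − h²) = -19.681771 + 286.916331 = 267.234561

267.2346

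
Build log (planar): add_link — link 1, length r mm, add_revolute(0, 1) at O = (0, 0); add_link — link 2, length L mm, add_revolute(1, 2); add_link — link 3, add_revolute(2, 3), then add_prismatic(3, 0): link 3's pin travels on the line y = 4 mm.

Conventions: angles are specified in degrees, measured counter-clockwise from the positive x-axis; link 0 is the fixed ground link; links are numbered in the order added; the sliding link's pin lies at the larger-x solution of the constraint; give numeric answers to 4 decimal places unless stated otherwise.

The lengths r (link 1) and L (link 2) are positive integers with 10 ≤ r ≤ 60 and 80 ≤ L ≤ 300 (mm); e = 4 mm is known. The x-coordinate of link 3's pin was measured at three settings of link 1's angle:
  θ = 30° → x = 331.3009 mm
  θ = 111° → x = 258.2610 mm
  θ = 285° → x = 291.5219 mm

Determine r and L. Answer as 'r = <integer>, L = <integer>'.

constraint per measurement: (x − r cos θ)² + (r sin θ − e)² = L²
subtracting the θ₁ and θ₂ equations cancels the r² and L² terms:
r = (x₁² − x₂²) / (2[(x₁cos θ₁ + e sin θ₁) − (x₂cos θ₂ + e sin θ₂)]) = 57.0000 → r = 57
L² = (x₁ − r cos θ₁)² + (r sin θ₁ − e)² = 80088.9768 → L = 283.0000 → L = 283
check at θ₃=285°: x = 291.5219 (printed 291.5219) ✓

r = 57, L = 283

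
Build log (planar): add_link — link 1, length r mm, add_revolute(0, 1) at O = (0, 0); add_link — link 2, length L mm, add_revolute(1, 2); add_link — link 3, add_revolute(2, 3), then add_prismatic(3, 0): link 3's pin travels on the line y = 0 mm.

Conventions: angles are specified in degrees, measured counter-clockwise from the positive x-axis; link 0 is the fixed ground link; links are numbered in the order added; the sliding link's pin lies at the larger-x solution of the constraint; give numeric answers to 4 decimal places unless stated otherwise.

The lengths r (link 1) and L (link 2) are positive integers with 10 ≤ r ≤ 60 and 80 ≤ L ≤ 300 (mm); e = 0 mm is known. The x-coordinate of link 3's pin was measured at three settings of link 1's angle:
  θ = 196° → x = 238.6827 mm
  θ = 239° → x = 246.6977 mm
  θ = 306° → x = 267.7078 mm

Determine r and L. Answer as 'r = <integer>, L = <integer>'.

constraint per measurement: (x − r cos θ)² + (r sin θ − e)² = L²
subtracting the θ₁ and θ₂ equations cancels the r² and L² terms:
r = (x₁² − x₂²) / (2[(x₁cos θ₁ + e sin θ₁) − (x₂cos θ₂ + e sin θ₂)]) = 18.9998 → r = 19
L² = (x₁ − r cos θ₁)² + (r sin θ₁ − e)² = 66049.0197 → L = 257.0000 → L = 257
check at θ₃=306°: x = 267.7078 (printed 267.7078) ✓

r = 19, L = 257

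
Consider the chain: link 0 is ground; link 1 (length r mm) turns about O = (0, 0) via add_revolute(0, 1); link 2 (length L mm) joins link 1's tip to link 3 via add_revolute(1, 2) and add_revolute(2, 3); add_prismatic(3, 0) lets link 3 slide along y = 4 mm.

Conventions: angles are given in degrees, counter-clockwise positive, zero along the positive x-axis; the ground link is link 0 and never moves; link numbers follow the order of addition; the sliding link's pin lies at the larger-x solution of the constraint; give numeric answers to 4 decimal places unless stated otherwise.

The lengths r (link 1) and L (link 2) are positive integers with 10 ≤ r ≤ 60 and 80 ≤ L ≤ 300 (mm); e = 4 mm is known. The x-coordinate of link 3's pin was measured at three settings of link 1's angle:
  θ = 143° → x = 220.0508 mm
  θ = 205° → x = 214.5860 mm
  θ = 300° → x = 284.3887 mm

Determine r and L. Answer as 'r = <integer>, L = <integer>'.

constraint per measurement: (x − r cos θ)² + (r sin θ − e)² = L²
subtracting the θ₁ and θ₂ equations cancels the r² and L² terms:
r = (x₁² − x₂²) / (2[(x₁cos θ₁ + e sin θ₁) − (x₂cos θ₂ + e sin θ₂)]) = 52.0004 → r = 52
L² = (x₁ − r cos θ₁)² + (r sin θ₁ − e)² = 69168.9994 → L = 263.0000 → L = 263
check at θ₃=300°: x = 284.3887 (printed 284.3887) ✓

r = 52, L = 263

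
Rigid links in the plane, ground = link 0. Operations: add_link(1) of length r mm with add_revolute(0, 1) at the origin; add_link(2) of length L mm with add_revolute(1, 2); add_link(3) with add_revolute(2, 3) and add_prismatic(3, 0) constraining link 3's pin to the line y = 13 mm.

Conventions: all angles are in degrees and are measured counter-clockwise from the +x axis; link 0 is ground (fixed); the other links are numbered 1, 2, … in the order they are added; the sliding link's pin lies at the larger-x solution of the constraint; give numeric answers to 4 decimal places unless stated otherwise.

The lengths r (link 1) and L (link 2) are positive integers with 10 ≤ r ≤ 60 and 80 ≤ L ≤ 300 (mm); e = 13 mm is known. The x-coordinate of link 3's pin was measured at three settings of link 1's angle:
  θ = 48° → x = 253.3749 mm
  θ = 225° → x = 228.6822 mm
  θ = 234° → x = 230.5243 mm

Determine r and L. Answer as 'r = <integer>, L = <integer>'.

constraint per measurement: (x − r cos θ)² + (r sin θ − e)² = L²
subtracting the θ₁ and θ₂ equations cancels the r² and L² terms:
r = (x₁² − x₂²) / (2[(x₁cos θ₁ + e sin θ₁) − (x₂cos θ₂ + e sin θ₂)]) = 17.0000 → r = 17
L² = (x₁ − r cos θ₁)² + (r sin θ₁ − e)² = 58563.9793 → L = 242.0000 → L = 242
check at θ₃=234°: x = 230.5243 (printed 230.5243) ✓

r = 17, L = 242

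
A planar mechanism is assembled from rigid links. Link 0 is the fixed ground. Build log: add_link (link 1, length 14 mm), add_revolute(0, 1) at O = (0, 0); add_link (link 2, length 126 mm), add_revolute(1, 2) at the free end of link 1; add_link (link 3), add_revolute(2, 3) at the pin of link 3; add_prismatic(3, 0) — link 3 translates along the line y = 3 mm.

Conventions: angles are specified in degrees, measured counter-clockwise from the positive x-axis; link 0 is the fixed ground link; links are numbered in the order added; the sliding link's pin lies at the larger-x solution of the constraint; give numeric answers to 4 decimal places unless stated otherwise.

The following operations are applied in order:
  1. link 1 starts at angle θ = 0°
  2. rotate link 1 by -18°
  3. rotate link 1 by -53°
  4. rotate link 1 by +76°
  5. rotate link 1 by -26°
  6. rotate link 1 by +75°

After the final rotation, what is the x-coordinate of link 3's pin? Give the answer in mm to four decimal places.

geometry: r = 14 mm, L = 126 mm, e = 3 mm; θ starts at 0°
rotate link 1 by -18°: θ ← 0° -18° = -18°
rotate link 1 by -53°: θ ← -18° -53° = -71°
rotate link 1 by +76°: θ ← -71° +76° = 5°
rotate link 1 by -26°: θ ← 5° -26° = -21°
rotate link 1 by +75°: θ ← -21° +75° = 54°
crank pin P = (r cos θ, r sin θ) = (8.228994, 11.326238)
h = r sin θ − e = 11.326238 − 3 = 8.326238
x = r cos θ + √(L² − h²) = 8.228994 + 125.724595 = 133.953588

133.9536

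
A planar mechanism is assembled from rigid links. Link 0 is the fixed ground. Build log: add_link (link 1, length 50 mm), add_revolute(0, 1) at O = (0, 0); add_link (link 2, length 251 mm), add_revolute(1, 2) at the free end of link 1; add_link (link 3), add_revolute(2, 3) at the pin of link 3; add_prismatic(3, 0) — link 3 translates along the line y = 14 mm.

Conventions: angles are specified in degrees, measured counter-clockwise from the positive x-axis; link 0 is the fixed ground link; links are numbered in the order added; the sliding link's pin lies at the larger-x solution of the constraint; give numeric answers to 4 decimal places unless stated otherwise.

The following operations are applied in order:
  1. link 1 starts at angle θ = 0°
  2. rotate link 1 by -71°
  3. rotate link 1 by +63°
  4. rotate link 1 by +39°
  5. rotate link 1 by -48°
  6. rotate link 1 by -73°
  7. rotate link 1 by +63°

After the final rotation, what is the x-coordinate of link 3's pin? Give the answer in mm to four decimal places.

geometry: r = 50 mm, L = 251 mm, e = 14 mm; θ starts at 0°
rotate link 1 by -71°: θ ← 0° -71° = -71°
rotate link 1 by +63°: θ ← -71° +63° = -8°
rotate link 1 by +39°: θ ← -8° +39° = 31°
rotate link 1 by -48°: θ ← 31° -48° = -17°
rotate link 1 by -73°: θ ← -17° -73° = -90°
rotate link 1 by +63°: θ ← -90° +63° = -27°
crank pin P = (r cos θ, r sin θ) = (44.550326, -22.699525)
h = r sin θ − e = -22.699525 − 14 = -36.699525
x = r cos θ + √(L² − h²) = 44.550326 + 248.302527 = 292.852853

292.8529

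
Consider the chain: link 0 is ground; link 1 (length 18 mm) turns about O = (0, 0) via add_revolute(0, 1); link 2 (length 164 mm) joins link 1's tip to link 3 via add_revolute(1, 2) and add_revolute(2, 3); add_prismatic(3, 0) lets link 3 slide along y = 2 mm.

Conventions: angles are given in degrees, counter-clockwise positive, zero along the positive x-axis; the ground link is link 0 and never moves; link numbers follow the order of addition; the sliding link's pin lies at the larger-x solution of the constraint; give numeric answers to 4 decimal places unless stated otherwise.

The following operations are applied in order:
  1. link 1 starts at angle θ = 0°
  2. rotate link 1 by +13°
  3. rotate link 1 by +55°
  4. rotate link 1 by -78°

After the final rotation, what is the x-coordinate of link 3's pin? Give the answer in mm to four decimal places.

geometry: r = 18 mm, L = 164 mm, e = 2 mm; θ starts at 0°
rotate link 1 by +13°: θ ← 0° +13° = 13°
rotate link 1 by +55°: θ ← 13° +55° = 68°
rotate link 1 by -78°: θ ← 68° -78° = -10°
crank pin P = (r cos θ, r sin θ) = (17.726540, -3.125667)
h = r sin θ − e = -3.125667 − 2 = -5.125667
x = r cos θ + √(L² − h²) = 17.726540 + 163.919881 = 181.646421

181.6464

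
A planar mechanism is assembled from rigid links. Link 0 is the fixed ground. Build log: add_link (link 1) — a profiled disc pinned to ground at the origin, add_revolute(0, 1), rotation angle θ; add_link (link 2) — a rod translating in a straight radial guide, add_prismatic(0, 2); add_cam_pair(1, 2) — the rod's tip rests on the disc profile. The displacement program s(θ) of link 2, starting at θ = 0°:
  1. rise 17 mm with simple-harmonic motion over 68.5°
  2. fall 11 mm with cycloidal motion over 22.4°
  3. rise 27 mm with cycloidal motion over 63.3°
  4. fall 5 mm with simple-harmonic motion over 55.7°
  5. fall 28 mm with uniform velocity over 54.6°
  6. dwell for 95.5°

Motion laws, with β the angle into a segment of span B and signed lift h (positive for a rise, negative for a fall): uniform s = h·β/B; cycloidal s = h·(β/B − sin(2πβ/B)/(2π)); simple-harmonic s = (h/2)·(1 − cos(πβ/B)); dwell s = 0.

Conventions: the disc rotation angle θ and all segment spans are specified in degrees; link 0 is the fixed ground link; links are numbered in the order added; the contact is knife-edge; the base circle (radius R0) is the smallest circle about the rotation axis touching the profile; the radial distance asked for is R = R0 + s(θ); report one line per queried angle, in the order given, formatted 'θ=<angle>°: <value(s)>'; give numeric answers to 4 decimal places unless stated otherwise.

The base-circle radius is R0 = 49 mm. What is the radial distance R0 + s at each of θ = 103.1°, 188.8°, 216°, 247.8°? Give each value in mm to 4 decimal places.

seg 1 [0°–68.5°] simple-harmonic, h=17: full span → s += 17 → s = 17.0000
seg 2 [68.5°–90.9°] cycloidal, h=-11: full span → s += -11 → s = 6.0000
seg 3 [90.9°–154.2°] cycloidal, h=27: θ=103.1° here. β=12.2, B=63.3. 27·(0.1927 − sin(2π·0.1927)/(2π)) = 1.1818 → s = 7.1818
seg 3 [90.9°–154.2°] cycloidal, h=27: full span → s += 27 → s = 33.0000
seg 4 [154.2°–209.9°] simple-harmonic, h=-5: θ=188.8° here. β=34.6, B=55.7. -5/2·(1 − cos(π·0.6212)) = -3.4290 → s = 29.5710
seg 4 [154.2°–209.9°] simple-harmonic, h=-5: full span → s += -5 → s = 28.0000
seg 5 [209.9°–264.5°] uniform, h=-28: θ=216° here. β=6.1, B=54.6. -28·6.1/54.6 = -3.1282 → s = 24.8718
seg 5 [209.9°–264.5°] uniform, h=-28: θ=247.8° here. β=37.9, B=54.6. -28·37.9/54.6 = -19.4359 → s = 8.5641
θ=103.1°: R = R0 + s = 49 + 7.1818 = 56.1818
θ=188.8°: R = R0 + s = 49 + 29.5710 = 78.5710
θ=216°: R = R0 + s = 49 + 24.8718 = 73.8718
θ=247.8°: R = R0 + s = 49 + 8.5641 = 57.5641

θ=103.1°: 56.1818
θ=188.8°: 78.5710
θ=216°: 73.8718
θ=247.8°: 57.5641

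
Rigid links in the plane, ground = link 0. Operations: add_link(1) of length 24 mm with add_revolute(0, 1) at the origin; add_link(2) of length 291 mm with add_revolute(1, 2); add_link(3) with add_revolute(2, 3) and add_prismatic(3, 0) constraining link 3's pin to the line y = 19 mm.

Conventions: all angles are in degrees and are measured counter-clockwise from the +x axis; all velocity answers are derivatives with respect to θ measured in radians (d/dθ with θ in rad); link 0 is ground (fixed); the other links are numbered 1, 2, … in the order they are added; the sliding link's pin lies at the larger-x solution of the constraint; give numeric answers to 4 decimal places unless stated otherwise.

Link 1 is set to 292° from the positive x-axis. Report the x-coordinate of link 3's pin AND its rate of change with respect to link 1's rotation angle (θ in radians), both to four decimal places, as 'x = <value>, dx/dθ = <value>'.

geometry: r = 24 mm, L = 291 mm, e = 19 mm
crank pin P = (r cos θ, r sin θ) = (8.990558, -22.252413)
h = r sin θ − e = -22.252413 − 19 = -41.252413
x = r cos θ + √(L² − h²) = 8.990558 + 288.061171 = 297.051730
dx/dθ = −r sin θ − h·r cos θ/√(L² − h²) (θ in radians; h = -41.252413) = 23.539925

x = 297.0517, dx/dθ = 23.5399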